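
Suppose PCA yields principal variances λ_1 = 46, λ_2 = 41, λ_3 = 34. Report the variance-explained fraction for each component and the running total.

Step 1 — total variance = trace(Sigma) = Σ λ_i = 46 + 41 + 34 = 121.

Step 2 — fraction explained by component i = λ_i / Σ λ:
  PC1: 46/121 = 0.3802
  PC2: 41/121 = 0.3388
  PC3: 34/121 = 0.281

Step 3 — cumulative fraction after k components = (λ_1 + ... + λ_k) / Σ λ:
  k = 1: 46/121 = 0.3802
  k = 2: (46 + 41)/121 = 87/121 = 0.719
  k = 3: (46 + 41 + 34)/121 = 121/121 = 1

Summary (fraction, with percent):

explained: PC1 0.3802 (38.02%), PC2 0.3388 (33.88%), PC3 0.281 (28.1%);  cumulative: 0.3802, 0.719, 1


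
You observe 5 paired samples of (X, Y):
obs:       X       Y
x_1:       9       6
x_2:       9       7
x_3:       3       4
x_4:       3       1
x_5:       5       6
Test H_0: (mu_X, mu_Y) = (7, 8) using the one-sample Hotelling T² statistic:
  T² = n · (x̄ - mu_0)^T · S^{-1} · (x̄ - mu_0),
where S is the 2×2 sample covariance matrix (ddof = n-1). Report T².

Step 1 — sample mean vector:
  mean(X) = (9 + 9 + 3 + 3 + 5) / 5 = 29/5 = 5.8
  mean(Y) = (6 + 7 + 4 + 1 + 6) / 5 = 24/5 = 4.8
  x̄ = (5.8, 4.8),  deviation x̄ - mu_0 = (5.8, 4.8) - (7, 8) = (-1.2, -3.2).

Step 2 — sample covariance matrix, S[i,j] = (1/(n-1)) · Σ_k (x_{k,i} - mean_i) · (x_{k,j} - mean_j), divisor n-1 = 4:
  S[X,X] = ((3.2)·(3.2) + (3.2)·(3.2) + (-2.8)·(-2.8) + (-2.8)·(-2.8) + (-0.8)·(-0.8)) / 4 = 36.8/4 = 9.2
  S[X,Y] = ((3.2)·(1.2) + (3.2)·(2.2) + (-2.8)·(-0.8) + (-2.8)·(-3.8) + (-0.8)·(1.2)) / 4 = 22.8/4 = 5.7
  S[Y,Y] = ((1.2)·(1.2) + (2.2)·(2.2) + (-0.8)·(-0.8) + (-3.8)·(-3.8) + (1.2)·(1.2)) / 4 = 22.8/4 = 5.7
  S = [[9.2, 5.7],
 [5.7, 5.7]].

Step 3 — invert S. det(S) = 9.2·5.7 - (5.7)² = 19.95.
  S^{-1} = (1/det) · [[d, -b], [-b, a]] = [[0.2857, -0.2857],
 [-0.2857, 0.4612]].

Step 4 — quadratic form (x̄ - mu_0)^T · S^{-1} · (x̄ - mu_0):
  S^{-1} · (x̄ - mu_0) = (0.5714, -1.1328),
  (x̄ - mu_0)^T · [...] = (-1.2)·(0.5714) + (-3.2)·(-1.1328) = 2.9393.

Step 5 — scale by n: T² = 5 · 2.9393 = 14.6967.

T² ≈ 14.6967


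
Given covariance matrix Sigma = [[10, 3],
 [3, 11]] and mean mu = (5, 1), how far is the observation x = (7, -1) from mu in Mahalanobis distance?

Step 1 — centre the observation: (x - mu) = (2, -2).

Step 2 — invert Sigma. det(Sigma) = 10·11 - (3)² = 101.
  Sigma^{-1} = (1/det) · [[d, -b], [-b, a]] = [[0.1089, -0.0297],
 [-0.0297, 0.099]].

Step 3 — form the quadratic (x - mu)^T · Sigma^{-1} · (x - mu):
  Sigma^{-1} · (x - mu) = (0.2772, -0.2574).
  (x - mu)^T · [Sigma^{-1} · (x - mu)] = (2)·(0.2772) + (-2)·(-0.2574) = 1.0693.

Step 4 — take square root: d = √(1.0693) ≈ 1.0341.

d(x, mu) = √(1.0693) ≈ 1.0341


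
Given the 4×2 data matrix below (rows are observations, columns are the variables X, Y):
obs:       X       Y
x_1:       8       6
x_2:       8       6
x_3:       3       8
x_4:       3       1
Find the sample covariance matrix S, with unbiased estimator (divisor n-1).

Step 1 — column means:
  mean(X) = (8 + 8 + 3 + 3) / 4 = 22/4 = 5.5
  mean(Y) = (6 + 6 + 8 + 1) / 4 = 21/4 = 5.25

Step 2 — sample covariance S[i,j] = (1/(n-1)) · Σ_k (x_{k,i} - mean_i) · (x_{k,j} - mean_j), with n-1 = 3.
  S[X,X] = ((2.5)·(2.5) + (2.5)·(2.5) + (-2.5)·(-2.5) + (-2.5)·(-2.5)) / 3 = 25/3 = 8.3333
  S[X,Y] = ((2.5)·(0.75) + (2.5)·(0.75) + (-2.5)·(2.75) + (-2.5)·(-4.25)) / 3 = 7.5/3 = 2.5
  S[Y,Y] = ((0.75)·(0.75) + (0.75)·(0.75) + (2.75)·(2.75) + (-4.25)·(-4.25)) / 3 = 26.75/3 = 8.9167

S is symmetric (S[j,i] = S[i,j]). Assembling:

S = [[8.3333, 2.5],
 [2.5, 8.9167]]


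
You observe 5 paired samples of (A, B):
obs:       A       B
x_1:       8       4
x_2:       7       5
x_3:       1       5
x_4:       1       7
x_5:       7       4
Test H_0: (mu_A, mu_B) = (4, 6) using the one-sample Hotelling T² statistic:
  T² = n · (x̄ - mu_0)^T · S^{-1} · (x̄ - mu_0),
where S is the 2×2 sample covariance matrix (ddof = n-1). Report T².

Step 1 — sample mean vector:
  mean(A) = (8 + 7 + 1 + 1 + 7) / 5 = 24/5 = 4.8
  mean(B) = (4 + 5 + 5 + 7 + 4) / 5 = 25/5 = 5
  x̄ = (4.8, 5),  deviation x̄ - mu_0 = (4.8, 5) - (4, 6) = (0.8, -1).

Step 2 — sample covariance matrix, S[i,j] = (1/(n-1)) · Σ_k (x_{k,i} - mean_i) · (x_{k,j} - mean_j), divisor n-1 = 4:
  S[A,A] = ((3.2)·(3.2) + (2.2)·(2.2) + (-3.8)·(-3.8) + (-3.8)·(-3.8) + (2.2)·(2.2)) / 4 = 48.8/4 = 12.2
  S[A,B] = ((3.2)·(-1) + (2.2)·(0) + (-3.8)·(0) + (-3.8)·(2) + (2.2)·(-1)) / 4 = -13/4 = -3.25
  S[B,B] = ((-1)·(-1) + (0)·(0) + (0)·(0) + (2)·(2) + (-1)·(-1)) / 4 = 6/4 = 1.5
  S = [[12.2, -3.25],
 [-3.25, 1.5]].

Step 3 — invert S. det(S) = 12.2·1.5 - (-3.25)² = 7.7375.
  S^{-1} = (1/det) · [[d, -b], [-b, a]] = [[0.1939, 0.42],
 [0.42, 1.5767]].

Step 4 — quadratic form (x̄ - mu_0)^T · S^{-1} · (x̄ - mu_0):
  S^{-1} · (x̄ - mu_0) = (-0.2649, -1.2407),
  (x̄ - mu_0)^T · [...] = (0.8)·(-0.2649) + (-1)·(-1.2407) = 1.0288.

Step 5 — scale by n: T² = 5 · 1.0288 = 5.1438.

T² ≈ 5.1438


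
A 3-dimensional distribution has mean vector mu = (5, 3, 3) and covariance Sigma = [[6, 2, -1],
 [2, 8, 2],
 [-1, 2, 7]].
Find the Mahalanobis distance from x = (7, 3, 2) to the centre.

Step 1 — centre the observation: (x - mu) = (2, 0, -1).

Step 2 — invert Sigma (cofactor / det for 3×3, or solve directly):
  Sigma^{-1} = [[0.194, -0.0597, 0.0448],
 [-0.0597, 0.153, -0.0522],
 [0.0448, -0.0522, 0.1642]].

Step 3 — form the quadratic (x - mu)^T · Sigma^{-1} · (x - mu):
  Sigma^{-1} · (x - mu) = (0.3433, -0.0672, -0.0746).
  (x - mu)^T · [Sigma^{-1} · (x - mu)] = (2)·(0.3433) + (0)·(-0.0672) + (-1)·(-0.0746) = 0.7612.

Step 4 — take square root: d = √(0.7612) ≈ 0.8725.

d(x, mu) = √(0.7612) ≈ 0.8725


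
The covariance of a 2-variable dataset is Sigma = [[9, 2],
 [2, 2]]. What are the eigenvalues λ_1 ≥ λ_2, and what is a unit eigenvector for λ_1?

Step 1 — characteristic polynomial of 2×2 Sigma:
  det(Sigma - λI) = λ² - trace · λ + det = 0.
  trace = 9 + 2 = 11, det = 9·2 - (2)² = 14.
Step 2 — discriminant:
  Δ = trace² - 4·det = 121 - 56 = 65.
Step 3 — eigenvalues:
  λ = (trace ± √Δ)/2 = (11 ± 8.0623)/2,
  λ_1 = 9.5311,  λ_2 = 1.4689.

Step 4 — unit eigenvector for λ_1: solve (Sigma - λ_1 I)v = 0. First row:
  (9 - 9.5311)·v_x + (2)·v_y = 0, i.e. (-0.5311)·v_x + (2)·v_y = 0,
  so v ∝ (b, λ_1 - a) = (2, 0.5311) = u.
  ||u|| = √((2)² + (0.5311)²) = √(4.2821) ≈ 2.0693,
  v_1 = u/||u|| ≈ (0.9665, 0.2567) (||v_1|| = 1).

λ_1 = 9.5311,  λ_2 = 1.4689;  v_1 ≈ (0.9665, 0.2567)


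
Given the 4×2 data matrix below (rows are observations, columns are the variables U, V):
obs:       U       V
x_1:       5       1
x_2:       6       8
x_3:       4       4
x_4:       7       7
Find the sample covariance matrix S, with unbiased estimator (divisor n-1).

Step 1 — column means:
  mean(U) = (5 + 6 + 4 + 7) / 4 = 22/4 = 5.5
  mean(V) = (1 + 8 + 4 + 7) / 4 = 20/4 = 5

Step 2 — sample covariance S[i,j] = (1/(n-1)) · Σ_k (x_{k,i} - mean_i) · (x_{k,j} - mean_j), with n-1 = 3.
  S[U,U] = ((-0.5)·(-0.5) + (0.5)·(0.5) + (-1.5)·(-1.5) + (1.5)·(1.5)) / 3 = 5/3 = 1.6667
  S[U,V] = ((-0.5)·(-4) + (0.5)·(3) + (-1.5)·(-1) + (1.5)·(2)) / 3 = 8/3 = 2.6667
  S[V,V] = ((-4)·(-4) + (3)·(3) + (-1)·(-1) + (2)·(2)) / 3 = 30/3 = 10

S is symmetric (S[j,i] = S[i,j]). Assembling:

S = [[1.6667, 2.6667],
 [2.6667, 10]]


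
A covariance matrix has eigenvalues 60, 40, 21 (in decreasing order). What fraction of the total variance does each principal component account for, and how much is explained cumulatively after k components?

Step 1 — total variance = trace(Sigma) = Σ λ_i = 60 + 40 + 21 = 121.

Step 2 — fraction explained by component i = λ_i / Σ λ:
  PC1: 60/121 = 0.4959
  PC2: 40/121 = 0.3306
  PC3: 21/121 = 0.1736

Step 3 — cumulative fraction after k components = (λ_1 + ... + λ_k) / Σ λ:
  k = 1: 60/121 = 0.4959
  k = 2: (60 + 40)/121 = 100/121 = 0.8264
  k = 3: (60 + 40 + 21)/121 = 121/121 = 1

Summary (fraction, with percent):

explained: PC1 0.4959 (49.59%), PC2 0.3306 (33.06%), PC3 0.1736 (17.36%);  cumulative: 0.4959, 0.8264, 1


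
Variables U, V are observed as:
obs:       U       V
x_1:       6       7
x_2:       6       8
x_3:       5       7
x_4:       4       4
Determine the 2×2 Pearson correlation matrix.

Step 1 — column means:
  mean(U) = (6 + 6 + 5 + 4) / 4 = 21/4 = 5.25
  mean(V) = (7 + 8 + 7 + 4) / 4 = 26/4 = 6.5

Step 2 — sample variances and covariances s[i,j] = (1/(n-1)) · Σ_k (x_{k,i} - mean_i) · (x_{k,j} - mean_j), with n-1 = 3:
  s[U,U] = ((0.75)·(0.75) + (0.75)·(0.75) + (-0.25)·(-0.25) + (-1.25)·(-1.25)) / 3 = 2.75/3 = 0.9167
  s[U,V] = ((0.75)·(0.5) + (0.75)·(1.5) + (-0.25)·(0.5) + (-1.25)·(-2.5)) / 3 = 4.5/3 = 1.5
  s[V,V] = ((0.5)·(0.5) + (1.5)·(1.5) + (0.5)·(0.5) + (-2.5)·(-2.5)) / 3 = 9/3 = 3
  Sample standard deviations s_i = √(s[i,i]):
  s(U) = √(0.9167) = 0.9574
  s(V) = √(3) = 1.7321

Step 3 — r_{ij} = s_{ij} / (s_i · s_j):
  r[U,U] = 1 (diagonal).
  r[U,V] = 1.5 / (0.9574 · 1.7321) = 1.5 / 1.6583 = 0.9045
  r[V,V] = 1 (diagonal).

R is symmetric with unit diagonal. Assembling:

R = [[1, 0.9045],
 [0.9045, 1]]


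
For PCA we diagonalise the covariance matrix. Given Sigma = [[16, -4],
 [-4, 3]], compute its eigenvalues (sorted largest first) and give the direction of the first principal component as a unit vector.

Step 1 — characteristic polynomial of 2×2 Sigma:
  det(Sigma - λI) = λ² - trace · λ + det = 0.
  trace = 16 + 3 = 19, det = 16·3 - (-4)² = 32.
Step 2 — discriminant:
  Δ = trace² - 4·det = 361 - 128 = 233.
Step 3 — eigenvalues:
  λ = (trace ± √Δ)/2 = (19 ± 15.2643)/2,
  λ_1 = 17.1322,  λ_2 = 1.8678.

Step 4 — unit eigenvector for λ_1: solve (Sigma - λ_1 I)v = 0. First row:
  (16 - 17.1322)·v_x + (-4)·v_y = 0, i.e. (-1.1322)·v_x + (-4)·v_y = 0,
  so v ∝ (b, λ_1 - a) = (-4, 1.1322); multiply by -1 so the first entry is positive: u = (4, -1.1322).
  ||u|| = √((4)² + (-1.1322)²) = √(17.2818) ≈ 4.1571,
  v_1 = u/||u|| ≈ (0.9622, -0.2723) (||v_1|| = 1).

λ_1 = 17.1322,  λ_2 = 1.8678;  v_1 ≈ (0.9622, -0.2723)


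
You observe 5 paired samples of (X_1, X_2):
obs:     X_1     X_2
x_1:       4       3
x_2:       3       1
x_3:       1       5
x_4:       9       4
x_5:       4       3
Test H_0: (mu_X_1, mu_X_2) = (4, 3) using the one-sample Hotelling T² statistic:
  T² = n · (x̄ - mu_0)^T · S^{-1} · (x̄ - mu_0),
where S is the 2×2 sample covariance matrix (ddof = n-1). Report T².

Step 1 — sample mean vector:
  mean(X_1) = (4 + 3 + 1 + 9 + 4) / 5 = 21/5 = 4.2
  mean(X_2) = (3 + 1 + 5 + 4 + 3) / 5 = 16/5 = 3.2
  x̄ = (4.2, 3.2),  deviation x̄ - mu_0 = (4.2, 3.2) - (4, 3) = (0.2, 0.2).

Step 2 — sample covariance matrix, S[i,j] = (1/(n-1)) · Σ_k (x_{k,i} - mean_i) · (x_{k,j} - mean_j), divisor n-1 = 4:
  S[X_1,X_1] = ((-0.2)·(-0.2) + (-1.2)·(-1.2) + (-3.2)·(-3.2) + (4.8)·(4.8) + (-0.2)·(-0.2)) / 4 = 34.8/4 = 8.7
  S[X_1,X_2] = ((-0.2)·(-0.2) + (-1.2)·(-2.2) + (-3.2)·(1.8) + (4.8)·(0.8) + (-0.2)·(-0.2)) / 4 = 0.8/4 = 0.2
  S[X_2,X_2] = ((-0.2)·(-0.2) + (-2.2)·(-2.2) + (1.8)·(1.8) + (0.8)·(0.8) + (-0.2)·(-0.2)) / 4 = 8.8/4 = 2.2
  S = [[8.7, 0.2],
 [0.2, 2.2]].

Step 3 — invert S. det(S) = 8.7·2.2 - (0.2)² = 19.1.
  S^{-1} = (1/det) · [[d, -b], [-b, a]] = [[0.1152, -0.0105],
 [-0.0105, 0.4555]].

Step 4 — quadratic form (x̄ - mu_0)^T · S^{-1} · (x̄ - mu_0):
  S^{-1} · (x̄ - mu_0) = (0.0209, 0.089),
  (x̄ - mu_0)^T · [...] = (0.2)·(0.0209) + (0.2)·(0.089) = 0.022.

Step 5 — scale by n: T² = 5 · 0.022 = 0.1099.

T² ≈ 0.1099


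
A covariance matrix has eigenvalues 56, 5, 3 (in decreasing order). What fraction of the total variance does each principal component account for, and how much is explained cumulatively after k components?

Step 1 — total variance = trace(Sigma) = Σ λ_i = 56 + 5 + 3 = 64.

Step 2 — fraction explained by component i = λ_i / Σ λ:
  PC1: 56/64 = 0.875
  PC2: 5/64 = 0.0781
  PC3: 3/64 = 0.0469

Step 3 — cumulative fraction after k components = (λ_1 + ... + λ_k) / Σ λ:
  k = 1: 56/64 = 0.875
  k = 2: (56 + 5)/64 = 61/64 = 0.9531
  k = 3: (56 + 5 + 3)/64 = 64/64 = 1

Summary (fraction, with percent):

explained: PC1 0.875 (87.5%), PC2 0.0781 (7.81%), PC3 0.0469 (4.69%);  cumulative: 0.875, 0.9531, 1


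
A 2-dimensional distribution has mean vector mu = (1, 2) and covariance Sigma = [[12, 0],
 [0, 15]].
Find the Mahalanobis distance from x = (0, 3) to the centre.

Step 1 — centre the observation: (x - mu) = (-1, 1).

Step 2 — invert Sigma. det(Sigma) = 12·15 - (0)² = 180.
  Sigma^{-1} = (1/det) · [[d, -b], [-b, a]] = [[0.0833, 0],
 [0, 0.0667]].

Step 3 — form the quadratic (x - mu)^T · Sigma^{-1} · (x - mu):
  Sigma^{-1} · (x - mu) = (-0.0833, 0.0667).
  (x - mu)^T · [Sigma^{-1} · (x - mu)] = (-1)·(-0.0833) + (1)·(0.0667) = 0.15.

Step 4 — take square root: d = √(0.15) ≈ 0.3873.

d(x, mu) = √(0.15) ≈ 0.3873


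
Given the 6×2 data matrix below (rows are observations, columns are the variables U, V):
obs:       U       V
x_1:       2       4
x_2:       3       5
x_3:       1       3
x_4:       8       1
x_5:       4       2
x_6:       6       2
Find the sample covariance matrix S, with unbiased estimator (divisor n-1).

Step 1 — column means:
  mean(U) = (2 + 3 + 1 + 8 + 4 + 6) / 6 = 24/6 = 4
  mean(V) = (4 + 5 + 3 + 1 + 2 + 2) / 6 = 17/6 = 2.8333

Step 2 — sample covariance S[i,j] = (1/(n-1)) · Σ_k (x_{k,i} - mean_i) · (x_{k,j} - mean_j), with n-1 = 5.
  S[U,U] = ((-2)·(-2) + (-1)·(-1) + (-3)·(-3) + (4)·(4) + (0)·(0) + (2)·(2)) / 5 = 34/5 = 6.8
  S[U,V] = ((-2)·(1.1667) + (-1)·(2.1667) + (-3)·(0.1667) + (4)·(-1.8333) + (0)·(-0.8333) + (2)·(-0.8333)) / 5 = -14/5 = -2.8
  S[V,V] = ((1.1667)·(1.1667) + (2.1667)·(2.1667) + (0.1667)·(0.1667) + (-1.8333)·(-1.8333) + (-0.8333)·(-0.8333) + (-0.8333)·(-0.8333)) / 5 = 10.8333/5 = 2.1667

S is symmetric (S[j,i] = S[i,j]). Assembling:

S = [[6.8, -2.8],
 [-2.8, 2.1667]]


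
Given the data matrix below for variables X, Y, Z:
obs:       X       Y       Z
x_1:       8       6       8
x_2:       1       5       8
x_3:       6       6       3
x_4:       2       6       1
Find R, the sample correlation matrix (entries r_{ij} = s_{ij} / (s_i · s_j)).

Step 1 — column means:
  mean(X) = (8 + 1 + 6 + 2) / 4 = 17/4 = 4.25
  mean(Y) = (6 + 5 + 6 + 6) / 4 = 23/4 = 5.75
  mean(Z) = (8 + 8 + 3 + 1) / 4 = 20/4 = 5

Step 2 — sample variances and covariances s[i,j] = (1/(n-1)) · Σ_k (x_{k,i} - mean_i) · (x_{k,j} - mean_j), with n-1 = 3:
  s[X,X] = ((3.75)·(3.75) + (-3.25)·(-3.25) + (1.75)·(1.75) + (-2.25)·(-2.25)) / 3 = 32.75/3 = 10.9167
  s[X,Y] = ((3.75)·(0.25) + (-3.25)·(-0.75) + (1.75)·(0.25) + (-2.25)·(0.25)) / 3 = 3.25/3 = 1.0833
  s[X,Z] = ((3.75)·(3) + (-3.25)·(3) + (1.75)·(-2) + (-2.25)·(-4)) / 3 = 7/3 = 2.3333
  s[Y,Y] = ((0.25)·(0.25) + (-0.75)·(-0.75) + (0.25)·(0.25) + (0.25)·(0.25)) / 3 = 0.75/3 = 0.25
  s[Y,Z] = ((0.25)·(3) + (-0.75)·(3) + (0.25)·(-2) + (0.25)·(-4)) / 3 = -3/3 = -1
  s[Z,Z] = ((3)·(3) + (3)·(3) + (-2)·(-2) + (-4)·(-4)) / 3 = 38/3 = 12.6667
  Sample standard deviations s_i = √(s[i,i]):
  s(X) = √(10.9167) = 3.304
  s(Y) = √(0.25) = 0.5
  s(Z) = √(12.6667) = 3.559

Step 3 — r_{ij} = s_{ij} / (s_i · s_j):
  r[X,X] = 1 (diagonal).
  r[X,Y] = 1.0833 / (3.304 · 0.5) = 1.0833 / 1.652 = 0.6558
  r[X,Z] = 2.3333 / (3.304 · 3.559) = 2.3333 / 11.7592 = 0.1984
  r[Y,Y] = 1 (diagonal).
  r[Y,Z] = -1 / (0.5 · 3.559) = -1 / 1.7795 = -0.562
  r[Z,Z] = 1 (diagonal).

R is symmetric with unit diagonal. Assembling:

R = [[1, 0.6558, 0.1984],
 [0.6558, 1, -0.562],
 [0.1984, -0.562, 1]]


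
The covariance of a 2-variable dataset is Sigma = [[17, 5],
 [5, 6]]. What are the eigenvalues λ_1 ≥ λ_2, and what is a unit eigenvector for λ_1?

Step 1 — characteristic polynomial of 2×2 Sigma:
  det(Sigma - λI) = λ² - trace · λ + det = 0.
  trace = 17 + 6 = 23, det = 17·6 - (5)² = 77.
Step 2 — discriminant:
  Δ = trace² - 4·det = 529 - 308 = 221.
Step 3 — eigenvalues:
  λ = (trace ± √Δ)/2 = (23 ± 14.8661)/2,
  λ_1 = 18.933,  λ_2 = 4.067.

Step 4 — unit eigenvector for λ_1: solve (Sigma - λ_1 I)v = 0. First row:
  (17 - 18.933)·v_x + (5)·v_y = 0, i.e. (-1.933)·v_x + (5)·v_y = 0,
  so v ∝ (b, λ_1 - a) = (5, 1.933) = u.
  ||u|| = √((5)² + (1.933)²) = √(28.7366) ≈ 5.3607,
  v_1 = u/||u|| ≈ (0.9327, 0.3606) (||v_1|| = 1).

λ_1 = 18.933,  λ_2 = 4.067;  v_1 ≈ (0.9327, 0.3606)


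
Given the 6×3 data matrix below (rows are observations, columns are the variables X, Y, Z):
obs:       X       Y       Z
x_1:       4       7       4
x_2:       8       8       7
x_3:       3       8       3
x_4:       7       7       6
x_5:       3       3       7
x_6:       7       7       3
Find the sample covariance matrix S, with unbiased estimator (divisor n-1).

Step 1 — column means:
  mean(X) = (4 + 8 + 3 + 7 + 3 + 7) / 6 = 32/6 = 5.3333
  mean(Y) = (7 + 8 + 8 + 7 + 3 + 7) / 6 = 40/6 = 6.6667
  mean(Z) = (4 + 7 + 3 + 6 + 7 + 3) / 6 = 30/6 = 5

Step 2 — sample covariance S[i,j] = (1/(n-1)) · Σ_k (x_{k,i} - mean_i) · (x_{k,j} - mean_j), with n-1 = 5.
  S[X,X] = ((-1.3333)·(-1.3333) + (2.6667)·(2.6667) + (-2.3333)·(-2.3333) + (1.6667)·(1.6667) + (-2.3333)·(-2.3333) + (1.6667)·(1.6667)) / 5 = 25.3333/5 = 5.0667
  S[X,Y] = ((-1.3333)·(0.3333) + (2.6667)·(1.3333) + (-2.3333)·(1.3333) + (1.6667)·(0.3333) + (-2.3333)·(-3.6667) + (1.6667)·(0.3333)) / 5 = 9.6667/5 = 1.9333
  S[X,Z] = ((-1.3333)·(-1) + (2.6667)·(2) + (-2.3333)·(-2) + (1.6667)·(1) + (-2.3333)·(2) + (1.6667)·(-2)) / 5 = 5/5 = 1
  S[Y,Y] = ((0.3333)·(0.3333) + (1.3333)·(1.3333) + (1.3333)·(1.3333) + (0.3333)·(0.3333) + (-3.6667)·(-3.6667) + (0.3333)·(0.3333)) / 5 = 17.3333/5 = 3.4667
  S[Y,Z] = ((0.3333)·(-1) + (1.3333)·(2) + (1.3333)·(-2) + (0.3333)·(1) + (-3.6667)·(2) + (0.3333)·(-2)) / 5 = -8/5 = -1.6
  S[Z,Z] = ((-1)·(-1) + (2)·(2) + (-2)·(-2) + (1)·(1) + (2)·(2) + (-2)·(-2)) / 5 = 18/5 = 3.6

S is symmetric (S[j,i] = S[i,j]). Assembling:

S = [[5.0667, 1.9333, 1],
 [1.9333, 3.4667, -1.6],
 [1, -1.6, 3.6]]


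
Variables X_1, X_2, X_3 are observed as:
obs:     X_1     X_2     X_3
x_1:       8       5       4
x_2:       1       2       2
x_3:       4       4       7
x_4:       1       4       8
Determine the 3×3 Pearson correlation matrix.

Step 1 — column means:
  mean(X_1) = (8 + 1 + 4 + 1) / 4 = 14/4 = 3.5
  mean(X_2) = (5 + 2 + 4 + 4) / 4 = 15/4 = 3.75
  mean(X_3) = (4 + 2 + 7 + 8) / 4 = 21/4 = 5.25

Step 2 — sample variances and covariances s[i,j] = (1/(n-1)) · Σ_k (x_{k,i} - mean_i) · (x_{k,j} - mean_j), with n-1 = 3:
  s[X_1,X_1] = ((4.5)·(4.5) + (-2.5)·(-2.5) + (0.5)·(0.5) + (-2.5)·(-2.5)) / 3 = 33/3 = 11
  s[X_1,X_2] = ((4.5)·(1.25) + (-2.5)·(-1.75) + (0.5)·(0.25) + (-2.5)·(0.25)) / 3 = 9.5/3 = 3.1667
  s[X_1,X_3] = ((4.5)·(-1.25) + (-2.5)·(-3.25) + (0.5)·(1.75) + (-2.5)·(2.75)) / 3 = -3.5/3 = -1.1667
  s[X_2,X_2] = ((1.25)·(1.25) + (-1.75)·(-1.75) + (0.25)·(0.25) + (0.25)·(0.25)) / 3 = 4.75/3 = 1.5833
  s[X_2,X_3] = ((1.25)·(-1.25) + (-1.75)·(-3.25) + (0.25)·(1.75) + (0.25)·(2.75)) / 3 = 5.25/3 = 1.75
  s[X_3,X_3] = ((-1.25)·(-1.25) + (-3.25)·(-3.25) + (1.75)·(1.75) + (2.75)·(2.75)) / 3 = 22.75/3 = 7.5833
  Sample standard deviations s_i = √(s[i,i]):
  s(X_1) = √(11) = 3.3166
  s(X_2) = √(1.5833) = 1.2583
  s(X_3) = √(7.5833) = 2.7538

Step 3 — r_{ij} = s_{ij} / (s_i · s_j):
  r[X_1,X_1] = 1 (diagonal).
  r[X_1,X_2] = 3.1667 / (3.3166 · 1.2583) = 3.1667 / 4.1733 = 0.7588
  r[X_1,X_3] = -1.1667 / (3.3166 · 2.7538) = -1.1667 / 9.1333 = -0.1277
  r[X_2,X_2] = 1 (diagonal).
  r[X_2,X_3] = 1.75 / (1.2583 · 2.7538) = 1.75 / 3.4651 = 0.505
  r[X_3,X_3] = 1 (diagonal).

R is symmetric with unit diagonal. Assembling:

R = [[1, 0.7588, -0.1277],
 [0.7588, 1, 0.505],
 [-0.1277, 0.505, 1]]


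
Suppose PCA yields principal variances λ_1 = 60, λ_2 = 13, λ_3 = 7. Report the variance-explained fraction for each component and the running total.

Step 1 — total variance = trace(Sigma) = Σ λ_i = 60 + 13 + 7 = 80.

Step 2 — fraction explained by component i = λ_i / Σ λ:
  PC1: 60/80 = 0.75
  PC2: 13/80 = 0.1625
  PC3: 7/80 = 0.0875

Step 3 — cumulative fraction after k components = (λ_1 + ... + λ_k) / Σ λ:
  k = 1: 60/80 = 0.75
  k = 2: (60 + 13)/80 = 73/80 = 0.9125
  k = 3: (60 + 13 + 7)/80 = 80/80 = 1

Summary (fraction, with percent):

explained: PC1 0.75 (75%), PC2 0.1625 (16.25%), PC3 0.0875 (8.75%);  cumulative: 0.75, 0.9125, 1


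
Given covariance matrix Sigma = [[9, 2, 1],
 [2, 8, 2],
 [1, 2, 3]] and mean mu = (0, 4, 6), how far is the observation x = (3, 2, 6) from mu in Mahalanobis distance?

Step 1 — centre the observation: (x - mu) = (3, -2, 0).

Step 2 — invert Sigma (cofactor / det for 3×3, or solve directly):
  Sigma^{-1} = [[0.119, -0.0238, -0.0238],
 [-0.0238, 0.1548, -0.0952],
 [-0.0238, -0.0952, 0.4048]].

Step 3 — form the quadratic (x - mu)^T · Sigma^{-1} · (x - mu):
  Sigma^{-1} · (x - mu) = (0.4048, -0.381, 0.119).
  (x - mu)^T · [Sigma^{-1} · (x - mu)] = (3)·(0.4048) + (-2)·(-0.381) + (0)·(0.119) = 1.9762.

Step 4 — take square root: d = √(1.9762) ≈ 1.4058.

d(x, mu) = √(1.9762) ≈ 1.4058


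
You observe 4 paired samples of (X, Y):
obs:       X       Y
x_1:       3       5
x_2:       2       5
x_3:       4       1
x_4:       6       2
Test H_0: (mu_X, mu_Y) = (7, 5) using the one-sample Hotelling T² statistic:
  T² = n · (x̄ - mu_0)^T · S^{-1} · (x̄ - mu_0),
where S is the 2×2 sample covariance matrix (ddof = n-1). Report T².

Step 1 — sample mean vector:
  mean(X) = (3 + 2 + 4 + 6) / 4 = 15/4 = 3.75
  mean(Y) = (5 + 5 + 1 + 2) / 4 = 13/4 = 3.25
  x̄ = (3.75, 3.25),  deviation x̄ - mu_0 = (3.75, 3.25) - (7, 5) = (-3.25, -1.75).

Step 2 — sample covariance matrix, S[i,j] = (1/(n-1)) · Σ_k (x_{k,i} - mean_i) · (x_{k,j} - mean_j), divisor n-1 = 3:
  S[X,X] = ((-0.75)·(-0.75) + (-1.75)·(-1.75) + (0.25)·(0.25) + (2.25)·(2.25)) / 3 = 8.75/3 = 2.9167
  S[X,Y] = ((-0.75)·(1.75) + (-1.75)·(1.75) + (0.25)·(-2.25) + (2.25)·(-1.25)) / 3 = -7.75/3 = -2.5833
  S[Y,Y] = ((1.75)·(1.75) + (1.75)·(1.75) + (-2.25)·(-2.25) + (-1.25)·(-1.25)) / 3 = 12.75/3 = 4.25
  S = [[2.9167, -2.5833],
 [-2.5833, 4.25]].

Step 3 — invert S. det(S) = 2.9167·4.25 - (-2.5833)² = 5.7222.
  S^{-1} = (1/det) · [[d, -b], [-b, a]] = [[0.7427, 0.4515],
 [0.4515, 0.5097]].

Step 4 — quadratic form (x̄ - mu_0)^T · S^{-1} · (x̄ - mu_0):
  S^{-1} · (x̄ - mu_0) = (-3.2039, -2.3592),
  (x̄ - mu_0)^T · [...] = (-3.25)·(-3.2039) + (-1.75)·(-2.3592) = 14.5413.

Step 5 — scale by n: T² = 4 · 14.5413 = 58.165.

T² ≈ 58.165


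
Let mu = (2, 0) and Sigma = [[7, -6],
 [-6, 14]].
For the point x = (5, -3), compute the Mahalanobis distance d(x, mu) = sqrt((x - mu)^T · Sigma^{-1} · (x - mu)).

Step 1 — centre the observation: (x - mu) = (3, -3).

Step 2 — invert Sigma. det(Sigma) = 7·14 - (-6)² = 62.
  Sigma^{-1} = (1/det) · [[d, -b], [-b, a]] = [[0.2258, 0.0968],
 [0.0968, 0.1129]].

Step 3 — form the quadratic (x - mu)^T · Sigma^{-1} · (x - mu):
  Sigma^{-1} · (x - mu) = (0.3871, -0.0484).
  (x - mu)^T · [Sigma^{-1} · (x - mu)] = (3)·(0.3871) + (-3)·(-0.0484) = 1.3065.

Step 4 — take square root: d = √(1.3065) ≈ 1.143.

d(x, mu) = √(1.3065) ≈ 1.143


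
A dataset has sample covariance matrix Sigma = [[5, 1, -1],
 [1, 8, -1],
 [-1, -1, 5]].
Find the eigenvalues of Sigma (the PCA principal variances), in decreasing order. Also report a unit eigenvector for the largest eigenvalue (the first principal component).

Step 1 — characteristic polynomial p(λ) = det(λI - Sigma) = λ³ - tr·λ² + c_1·λ - det, where tr = trace, c_1 = sum of the principal 2×2 minors, det = det(Sigma):
  tr = 5 + 8 + 5 = 18,
  c_1 = (5·8 - (1)²) + (5·5 - (-1)²) + (8·5 - (-1)²) = 39 + 24 + 39 = 102,
  det = 5·(8·5 - (-1)²) - (1)·((1)·5 - (-1)·(-1)) + (-1)·((1)·(-1) - 8·(-1)) = 5·(39) - (1)·(4) + (-1)·(7) = 184.
  So p(λ) = λ³ - 18λ² + 102λ - 184.
Step 2 — look for an integer root (rational root theorem: any rational root is an integer divisor of 184). Testing λ = 4:
  p(4) = 64 - 288 + 408 - 184 = 0  ✓
  Dividing out (λ - 4): p(λ) = (λ - 4)(λ² - 14λ + 46).
Step 3 — remaining eigenvalues from the quadratic λ² - 14λ + 46 = 0:
  Δ = 14² - 4·46 = 196 - 184 = 12,  λ = (14 ± √12)/2 = (14 ± 3.4641)/2 ≈ 8.7321 or 5.2679.
  Sorted: λ_1 = 8.7321,  λ_2 = 5.2679,  λ_3 = 4  (check: sum = 18 = tr ✓).

Step 4 — unit eigenvector for λ_1 ≈ 8.7321: v spans the null space of (Sigma - λ_1 I), whose rows are
  r_1 = (-3.7321, 1, -1),  r_2 = (1, -0.7321, -1),  r_3 = (-1, -1, -3.7321).
  v is orthogonal to every row, so take v ∝ r_1 × r_2 = ((1)·(-1) - (-1)·(-0.7321), (-1)·(1) - (-3.7321)·(-1), (-3.7321)·(-0.7321) - (1)·(1)) ≈ (-1.7321, -4.7321, 1.7321).
  Rescale (multiply by -1 so the first nonzero entry is positive): u = (1.7321, 4.7321, -1.7321).
  ||u|| = √((1.7321)² + (4.7321)² + (-1.7321)²) = √(28.3923) ≈ 5.3284,  v_1 = u/||u|| ≈ (0.3251, 0.8881, -0.3251) (||v_1|| = 1).

λ_1 = 8.7321,  λ_2 = 5.2679,  λ_3 = 4;  v_1 ≈ (0.3251, 0.8881, -0.3251)


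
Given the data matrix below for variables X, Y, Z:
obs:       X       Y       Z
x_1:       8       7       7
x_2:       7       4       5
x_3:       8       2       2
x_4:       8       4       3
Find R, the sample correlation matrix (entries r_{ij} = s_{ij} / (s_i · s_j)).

Step 1 — column means:
  mean(X) = (8 + 7 + 8 + 8) / 4 = 31/4 = 7.75
  mean(Y) = (7 + 4 + 2 + 4) / 4 = 17/4 = 4.25
  mean(Z) = (7 + 5 + 2 + 3) / 4 = 17/4 = 4.25

Step 2 — sample variances and covariances s[i,j] = (1/(n-1)) · Σ_k (x_{k,i} - mean_i) · (x_{k,j} - mean_j), with n-1 = 3:
  s[X,X] = ((0.25)·(0.25) + (-0.75)·(-0.75) + (0.25)·(0.25) + (0.25)·(0.25)) / 3 = 0.75/3 = 0.25
  s[X,Y] = ((0.25)·(2.75) + (-0.75)·(-0.25) + (0.25)·(-2.25) + (0.25)·(-0.25)) / 3 = 0.25/3 = 0.0833
  s[X,Z] = ((0.25)·(2.75) + (-0.75)·(0.75) + (0.25)·(-2.25) + (0.25)·(-1.25)) / 3 = -0.75/3 = -0.25
  s[Y,Y] = ((2.75)·(2.75) + (-0.25)·(-0.25) + (-2.25)·(-2.25) + (-0.25)·(-0.25)) / 3 = 12.75/3 = 4.25
  s[Y,Z] = ((2.75)·(2.75) + (-0.25)·(0.75) + (-2.25)·(-2.25) + (-0.25)·(-1.25)) / 3 = 12.75/3 = 4.25
  s[Z,Z] = ((2.75)·(2.75) + (0.75)·(0.75) + (-2.25)·(-2.25) + (-1.25)·(-1.25)) / 3 = 14.75/3 = 4.9167
  Sample standard deviations s_i = √(s[i,i]):
  s(X) = √(0.25) = 0.5
  s(Y) = √(4.25) = 2.0616
  s(Z) = √(4.9167) = 2.2174

Step 3 — r_{ij} = s_{ij} / (s_i · s_j):
  r[X,X] = 1 (diagonal).
  r[X,Y] = 0.0833 / (0.5 · 2.0616) = 0.0833 / 1.0308 = 0.0808
  r[X,Z] = -0.25 / (0.5 · 2.2174) = -0.25 / 1.1087 = -0.2255
  r[Y,Y] = 1 (diagonal).
  r[Y,Z] = 4.25 / (2.0616 · 2.2174) = 4.25 / 4.5712 = 0.9297
  r[Z,Z] = 1 (diagonal).

R is symmetric with unit diagonal. Assembling:

R = [[1, 0.0808, -0.2255],
 [0.0808, 1, 0.9297],
 [-0.2255, 0.9297, 1]]


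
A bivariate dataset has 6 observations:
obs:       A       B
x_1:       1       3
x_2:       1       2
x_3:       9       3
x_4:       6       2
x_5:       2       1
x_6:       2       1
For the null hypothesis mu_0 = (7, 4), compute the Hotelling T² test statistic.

Step 1 — sample mean vector:
  mean(A) = (1 + 1 + 9 + 6 + 2 + 2) / 6 = 21/6 = 3.5
  mean(B) = (3 + 2 + 3 + 2 + 1 + 1) / 6 = 12/6 = 2
  x̄ = (3.5, 2),  deviation x̄ - mu_0 = (3.5, 2) - (7, 4) = (-3.5, -2).

Step 2 — sample covariance matrix, S[i,j] = (1/(n-1)) · Σ_k (x_{k,i} - mean_i) · (x_{k,j} - mean_j), divisor n-1 = 5:
  S[A,A] = ((-2.5)·(-2.5) + (-2.5)·(-2.5) + (5.5)·(5.5) + (2.5)·(2.5) + (-1.5)·(-1.5) + (-1.5)·(-1.5)) / 5 = 53.5/5 = 10.7
  S[A,B] = ((-2.5)·(1) + (-2.5)·(0) + (5.5)·(1) + (2.5)·(0) + (-1.5)·(-1) + (-1.5)·(-1)) / 5 = 6/5 = 1.2
  S[B,B] = ((1)·(1) + (0)·(0) + (1)·(1) + (0)·(0) + (-1)·(-1) + (-1)·(-1)) / 5 = 4/5 = 0.8
  S = [[10.7, 1.2],
 [1.2, 0.8]].

Step 3 — invert S. det(S) = 10.7·0.8 - (1.2)² = 7.12.
  S^{-1} = (1/det) · [[d, -b], [-b, a]] = [[0.1124, -0.1685],
 [-0.1685, 1.5028]].

Step 4 — quadratic form (x̄ - mu_0)^T · S^{-1} · (x̄ - mu_0):
  S^{-1} · (x̄ - mu_0) = (-0.0562, -2.4157),
  (x̄ - mu_0)^T · [...] = (-3.5)·(-0.0562) + (-2)·(-2.4157) = 5.0281.

Step 5 — scale by n: T² = 6 · 5.0281 = 30.1685.

T² ≈ 30.1685


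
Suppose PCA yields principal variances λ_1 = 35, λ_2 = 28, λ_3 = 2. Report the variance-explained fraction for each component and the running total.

Step 1 — total variance = trace(Sigma) = Σ λ_i = 35 + 28 + 2 = 65.

Step 2 — fraction explained by component i = λ_i / Σ λ:
  PC1: 35/65 = 0.5385
  PC2: 28/65 = 0.4308
  PC3: 2/65 = 0.0308

Step 3 — cumulative fraction after k components = (λ_1 + ... + λ_k) / Σ λ:
  k = 1: 35/65 = 0.5385
  k = 2: (35 + 28)/65 = 63/65 = 0.9692
  k = 3: (35 + 28 + 2)/65 = 65/65 = 1

Summary (fraction, with percent):

explained: PC1 0.5385 (53.85%), PC2 0.4308 (43.08%), PC3 0.0308 (3.08%);  cumulative: 0.5385, 0.9692, 1


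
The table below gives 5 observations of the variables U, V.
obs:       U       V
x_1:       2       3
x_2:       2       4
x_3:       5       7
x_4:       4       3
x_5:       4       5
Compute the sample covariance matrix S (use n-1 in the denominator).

Step 1 — column means:
  mean(U) = (2 + 2 + 5 + 4 + 4) / 5 = 17/5 = 3.4
  mean(V) = (3 + 4 + 7 + 3 + 5) / 5 = 22/5 = 4.4

Step 2 — sample covariance S[i,j] = (1/(n-1)) · Σ_k (x_{k,i} - mean_i) · (x_{k,j} - mean_j), with n-1 = 4.
  S[U,U] = ((-1.4)·(-1.4) + (-1.4)·(-1.4) + (1.6)·(1.6) + (0.6)·(0.6) + (0.6)·(0.6)) / 4 = 7.2/4 = 1.8
  S[U,V] = ((-1.4)·(-1.4) + (-1.4)·(-0.4) + (1.6)·(2.6) + (0.6)·(-1.4) + (0.6)·(0.6)) / 4 = 6.2/4 = 1.55
  S[V,V] = ((-1.4)·(-1.4) + (-0.4)·(-0.4) + (2.6)·(2.6) + (-1.4)·(-1.4) + (0.6)·(0.6)) / 4 = 11.2/4 = 2.8

S is symmetric (S[j,i] = S[i,j]). Assembling:

S = [[1.8, 1.55],
 [1.55, 2.8]]


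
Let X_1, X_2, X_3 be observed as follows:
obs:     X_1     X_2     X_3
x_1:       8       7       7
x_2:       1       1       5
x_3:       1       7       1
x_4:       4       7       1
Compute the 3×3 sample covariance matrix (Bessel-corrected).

Step 1 — column means:
  mean(X_1) = (8 + 1 + 1 + 4) / 4 = 14/4 = 3.5
  mean(X_2) = (7 + 1 + 7 + 7) / 4 = 22/4 = 5.5
  mean(X_3) = (7 + 5 + 1 + 1) / 4 = 14/4 = 3.5

Step 2 — sample covariance S[i,j] = (1/(n-1)) · Σ_k (x_{k,i} - mean_i) · (x_{k,j} - mean_j), with n-1 = 3.
  S[X_1,X_1] = ((4.5)·(4.5) + (-2.5)·(-2.5) + (-2.5)·(-2.5) + (0.5)·(0.5)) / 3 = 33/3 = 11
  S[X_1,X_2] = ((4.5)·(1.5) + (-2.5)·(-4.5) + (-2.5)·(1.5) + (0.5)·(1.5)) / 3 = 15/3 = 5
  S[X_1,X_3] = ((4.5)·(3.5) + (-2.5)·(1.5) + (-2.5)·(-2.5) + (0.5)·(-2.5)) / 3 = 17/3 = 5.6667
  S[X_2,X_2] = ((1.5)·(1.5) + (-4.5)·(-4.5) + (1.5)·(1.5) + (1.5)·(1.5)) / 3 = 27/3 = 9
  S[X_2,X_3] = ((1.5)·(3.5) + (-4.5)·(1.5) + (1.5)·(-2.5) + (1.5)·(-2.5)) / 3 = -9/3 = -3
  S[X_3,X_3] = ((3.5)·(3.5) + (1.5)·(1.5) + (-2.5)·(-2.5) + (-2.5)·(-2.5)) / 3 = 27/3 = 9

S is symmetric (S[j,i] = S[i,j]). Assembling:

S = [[11, 5, 5.6667],
 [5, 9, -3],
 [5.6667, -3, 9]]


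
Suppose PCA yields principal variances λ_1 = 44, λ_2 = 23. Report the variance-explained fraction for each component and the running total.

Step 1 — total variance = trace(Sigma) = Σ λ_i = 44 + 23 = 67.

Step 2 — fraction explained by component i = λ_i / Σ λ:
  PC1: 44/67 = 0.6567
  PC2: 23/67 = 0.3433

Step 3 — cumulative fraction after k components = (λ_1 + ... + λ_k) / Σ λ:
  k = 1: 44/67 = 0.6567
  k = 2: (44 + 23)/67 = 67/67 = 1

Summary (fraction, with percent):

explained: PC1 0.6567 (65.67%), PC2 0.3433 (34.33%);  cumulative: 0.6567, 1


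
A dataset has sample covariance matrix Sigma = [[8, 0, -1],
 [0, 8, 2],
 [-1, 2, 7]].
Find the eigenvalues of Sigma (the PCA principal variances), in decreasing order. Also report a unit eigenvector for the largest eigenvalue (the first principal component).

Step 1 — characteristic polynomial p(λ) = det(λI - Sigma) = λ³ - tr·λ² + c_1·λ - det, where tr = trace, c_1 = sum of the principal 2×2 minors, det = det(Sigma):
  tr = 8 + 8 + 7 = 23,
  c_1 = (8·8 - (0)²) + (8·7 - (-1)²) + (8·7 - (2)²) = 64 + 55 + 52 = 171,
  det = 8·(8·7 - (2)²) - (0)·((0)·7 - (2)·(-1)) + (-1)·((0)·(2) - 8·(-1)) = 8·(52) - (0)·(2) + (-1)·(8) = 408.
  So p(λ) = λ³ - 23λ² + 171λ - 408.
Step 2 — look for an integer root (rational root theorem: any rational root is an integer divisor of 408). Testing λ = 8:
  p(8) = 512 - 1472 + 1368 - 408 = 0  ✓
  Dividing out (λ - 8): p(λ) = (λ - 8)(λ² - 15λ + 51).
Step 3 — remaining eigenvalues from the quadratic λ² - 15λ + 51 = 0:
  Δ = 15² - 4·51 = 225 - 204 = 21,  λ = (15 ± √21)/2 = (15 ± 4.5826)/2 ≈ 9.7913 or 5.2087.
  Sorted: λ_1 = 9.7913,  λ_2 = 8,  λ_3 = 5.2087  (check: sum = 23 = tr ✓).

Step 4 — unit eigenvector for λ_1 ≈ 9.7913: v spans the null space of (Sigma - λ_1 I), whose rows are
  r_1 = (-1.7913, 0, -1),  r_2 = (0, -1.7913, 2),  r_3 = (-1, 2, -2.7913).
  v is orthogonal to every row, so take v ∝ r_1 × r_2 = ((0)·(2) - (-1)·(-1.7913), (-1)·(0) - (-1.7913)·(2), (-1.7913)·(-1.7913) - (0)·(0)) ≈ (-1.7913, 3.5826, 3.2087).
  Rescale (multiply by -1 so the first nonzero entry is positive): u = (1.7913, -3.5826, -3.2087).
  ||u|| = √((1.7913)² + (-3.5826)² + (-3.2087)²) = √(26.3394) ≈ 5.1322,  v_1 = u/||u|| ≈ (0.349, -0.6981, -0.6252) (||v_1|| = 1).

λ_1 = 9.7913,  λ_2 = 8,  λ_3 = 5.2087;  v_1 ≈ (0.349, -0.6981, -0.6252)


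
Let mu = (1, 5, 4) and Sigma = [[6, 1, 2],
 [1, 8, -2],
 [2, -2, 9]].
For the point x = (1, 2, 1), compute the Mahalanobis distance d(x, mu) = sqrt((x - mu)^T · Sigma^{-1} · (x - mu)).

Step 1 — centre the observation: (x - mu) = (0, -3, -3).

Step 2 — invert Sigma (cofactor / det for 3×3, or solve directly):
  Sigma^{-1} = [[0.1894, -0.0362, -0.0501],
 [-0.0362, 0.1393, 0.039],
 [-0.0501, 0.039, 0.1309]].

Step 3 — form the quadratic (x - mu)^T · Sigma^{-1} · (x - mu):
  Sigma^{-1} · (x - mu) = (0.2591, -0.5348, -0.5097).
  (x - mu)^T · [Sigma^{-1} · (x - mu)] = (0)·(0.2591) + (-3)·(-0.5348) + (-3)·(-0.5097) = 3.1337.

Step 4 — take square root: d = √(3.1337) ≈ 1.7702.

d(x, mu) = √(3.1337) ≈ 1.7702


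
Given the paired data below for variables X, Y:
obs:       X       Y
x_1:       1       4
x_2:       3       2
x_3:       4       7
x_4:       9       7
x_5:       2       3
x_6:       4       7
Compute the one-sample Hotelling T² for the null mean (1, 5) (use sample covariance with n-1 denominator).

Step 1 — sample mean vector:
  mean(X) = (1 + 3 + 4 + 9 + 2 + 4) / 6 = 23/6 = 3.8333
  mean(Y) = (4 + 2 + 7 + 7 + 3 + 7) / 6 = 30/6 = 5
  x̄ = (3.8333, 5),  deviation x̄ - mu_0 = (3.8333, 5) - (1, 5) = (2.8333, 0).

Step 2 — sample covariance matrix, S[i,j] = (1/(n-1)) · Σ_k (x_{k,i} - mean_i) · (x_{k,j} - mean_j), divisor n-1 = 5:
  S[X,X] = ((-2.8333)·(-2.8333) + (-0.8333)·(-0.8333) + (0.1667)·(0.1667) + (5.1667)·(5.1667) + (-1.8333)·(-1.8333) + (0.1667)·(0.1667)) / 5 = 38.8333/5 = 7.7667
  S[X,Y] = ((-2.8333)·(-1) + (-0.8333)·(-3) + (0.1667)·(2) + (5.1667)·(2) + (-1.8333)·(-2) + (0.1667)·(2)) / 5 = 20/5 = 4
  S[Y,Y] = ((-1)·(-1) + (-3)·(-3) + (2)·(2) + (2)·(2) + (-2)·(-2) + (2)·(2)) / 5 = 26/5 = 5.2
  S = [[7.7667, 4],
 [4, 5.2]].

Step 3 — invert S. det(S) = 7.7667·5.2 - (4)² = 24.3867.
  S^{-1} = (1/det) · [[d, -b], [-b, a]] = [[0.2132, -0.164],
 [-0.164, 0.3185]].

Step 4 — quadratic form (x̄ - mu_0)^T · S^{-1} · (x̄ - mu_0):
  S^{-1} · (x̄ - mu_0) = (0.6042, -0.4647),
  (x̄ - mu_0)^T · [...] = (2.8333)·(0.6042) + (0)·(-0.4647) = 1.7118.

Step 5 — scale by n: T² = 6 · 1.7118 = 10.2706.

T² ≈ 10.2706


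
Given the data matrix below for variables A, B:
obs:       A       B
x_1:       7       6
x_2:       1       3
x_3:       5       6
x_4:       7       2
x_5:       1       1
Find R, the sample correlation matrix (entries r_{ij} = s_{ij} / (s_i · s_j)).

Step 1 — column means:
  mean(A) = (7 + 1 + 5 + 7 + 1) / 5 = 21/5 = 4.2
  mean(B) = (6 + 3 + 6 + 2 + 1) / 5 = 18/5 = 3.6

Step 2 — sample variances and covariances s[i,j] = (1/(n-1)) · Σ_k (x_{k,i} - mean_i) · (x_{k,j} - mean_j), with n-1 = 4:
  s[A,A] = ((2.8)·(2.8) + (-3.2)·(-3.2) + (0.8)·(0.8) + (2.8)·(2.8) + (-3.2)·(-3.2)) / 4 = 36.8/4 = 9.2
  s[A,B] = ((2.8)·(2.4) + (-3.2)·(-0.6) + (0.8)·(2.4) + (2.8)·(-1.6) + (-3.2)·(-2.6)) / 4 = 14.4/4 = 3.6
  s[B,B] = ((2.4)·(2.4) + (-0.6)·(-0.6) + (2.4)·(2.4) + (-1.6)·(-1.6) + (-2.6)·(-2.6)) / 4 = 21.2/4 = 5.3
  Sample standard deviations s_i = √(s[i,i]):
  s(A) = √(9.2) = 3.0332
  s(B) = √(5.3) = 2.3022

Step 3 — r_{ij} = s_{ij} / (s_i · s_j):
  r[A,A] = 1 (diagonal).
  r[A,B] = 3.6 / (3.0332 · 2.3022) = 3.6 / 6.9828 = 0.5155
  r[B,B] = 1 (diagonal).

R is symmetric with unit diagonal. Assembling:

R = [[1, 0.5155],
 [0.5155, 1]]


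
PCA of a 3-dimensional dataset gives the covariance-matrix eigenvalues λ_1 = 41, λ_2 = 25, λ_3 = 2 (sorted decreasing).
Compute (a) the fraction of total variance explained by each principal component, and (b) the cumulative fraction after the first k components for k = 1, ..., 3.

Step 1 — total variance = trace(Sigma) = Σ λ_i = 41 + 25 + 2 = 68.

Step 2 — fraction explained by component i = λ_i / Σ λ:
  PC1: 41/68 = 0.6029
  PC2: 25/68 = 0.3676
  PC3: 2/68 = 0.0294

Step 3 — cumulative fraction after k components = (λ_1 + ... + λ_k) / Σ λ:
  k = 1: 41/68 = 0.6029
  k = 2: (41 + 25)/68 = 66/68 = 0.9706
  k = 3: (41 + 25 + 2)/68 = 68/68 = 1

Summary (fraction, with percent):

explained: PC1 0.6029 (60.29%), PC2 0.3676 (36.76%), PC3 0.0294 (2.94%);  cumulative: 0.6029, 0.9706, 1


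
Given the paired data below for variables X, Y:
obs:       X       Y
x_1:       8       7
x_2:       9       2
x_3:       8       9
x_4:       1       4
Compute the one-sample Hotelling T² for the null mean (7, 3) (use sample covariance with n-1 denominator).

Step 1 — sample mean vector:
  mean(X) = (8 + 9 + 8 + 1) / 4 = 26/4 = 6.5
  mean(Y) = (7 + 2 + 9 + 4) / 4 = 22/4 = 5.5
  x̄ = (6.5, 5.5),  deviation x̄ - mu_0 = (6.5, 5.5) - (7, 3) = (-0.5, 2.5).

Step 2 — sample covariance matrix, S[i,j] = (1/(n-1)) · Σ_k (x_{k,i} - mean_i) · (x_{k,j} - mean_j), divisor n-1 = 3:
  S[X,X] = ((1.5)·(1.5) + (2.5)·(2.5) + (1.5)·(1.5) + (-5.5)·(-5.5)) / 3 = 41/3 = 13.6667
  S[X,Y] = ((1.5)·(1.5) + (2.5)·(-3.5) + (1.5)·(3.5) + (-5.5)·(-1.5)) / 3 = 7/3 = 2.3333
  S[Y,Y] = ((1.5)·(1.5) + (-3.5)·(-3.5) + (3.5)·(3.5) + (-1.5)·(-1.5)) / 3 = 29/3 = 9.6667
  S = [[13.6667, 2.3333],
 [2.3333, 9.6667]].

Step 3 — invert S. det(S) = 13.6667·9.6667 - (2.3333)² = 126.6667.
  S^{-1} = (1/det) · [[d, -b], [-b, a]] = [[0.0763, -0.0184],
 [-0.0184, 0.1079]].

Step 4 — quadratic form (x̄ - mu_0)^T · S^{-1} · (x̄ - mu_0):
  S^{-1} · (x̄ - mu_0) = (-0.0842, 0.2789),
  (x̄ - mu_0)^T · [...] = (-0.5)·(-0.0842) + (2.5)·(0.2789) = 0.7395.

Step 5 — scale by n: T² = 4 · 0.7395 = 2.9579.

T² ≈ 2.9579


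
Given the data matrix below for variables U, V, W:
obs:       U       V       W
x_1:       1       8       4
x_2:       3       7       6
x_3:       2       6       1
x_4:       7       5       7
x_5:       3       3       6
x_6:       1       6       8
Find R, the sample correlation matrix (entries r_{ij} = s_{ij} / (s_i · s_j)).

Step 1 — column means:
  mean(U) = (1 + 3 + 2 + 7 + 3 + 1) / 6 = 17/6 = 2.8333
  mean(V) = (8 + 7 + 6 + 5 + 3 + 6) / 6 = 35/6 = 5.8333
  mean(W) = (4 + 6 + 1 + 7 + 6 + 8) / 6 = 32/6 = 5.3333

Step 2 — sample variances and covariances s[i,j] = (1/(n-1)) · Σ_k (x_{k,i} - mean_i) · (x_{k,j} - mean_j), with n-1 = 5:
  s[U,U] = ((-1.8333)·(-1.8333) + (0.1667)·(0.1667) + (-0.8333)·(-0.8333) + (4.1667)·(4.1667) + (0.1667)·(0.1667) + (-1.8333)·(-1.8333)) / 5 = 24.8333/5 = 4.9667
  s[U,V] = ((-1.8333)·(2.1667) + (0.1667)·(1.1667) + (-0.8333)·(0.1667) + (4.1667)·(-0.8333) + (0.1667)·(-2.8333) + (-1.8333)·(0.1667)) / 5 = -8.1667/5 = -1.6333
  s[U,W] = ((-1.8333)·(-1.3333) + (0.1667)·(0.6667) + (-0.8333)·(-4.3333) + (4.1667)·(1.6667) + (0.1667)·(0.6667) + (-1.8333)·(2.6667)) / 5 = 8.3333/5 = 1.6667
  s[V,V] = ((2.1667)·(2.1667) + (1.1667)·(1.1667) + (0.1667)·(0.1667) + (-0.8333)·(-0.8333) + (-2.8333)·(-2.8333) + (0.1667)·(0.1667)) / 5 = 14.8333/5 = 2.9667
  s[V,W] = ((2.1667)·(-1.3333) + (1.1667)·(0.6667) + (0.1667)·(-4.3333) + (-0.8333)·(1.6667) + (-2.8333)·(0.6667) + (0.1667)·(2.6667)) / 5 = -5.6667/5 = -1.1333
  s[W,W] = ((-1.3333)·(-1.3333) + (0.6667)·(0.6667) + (-4.3333)·(-4.3333) + (1.6667)·(1.6667) + (0.6667)·(0.6667) + (2.6667)·(2.6667)) / 5 = 31.3333/5 = 6.2667
  Sample standard deviations s_i = √(s[i,i]):
  s(U) = √(4.9667) = 2.2286
  s(V) = √(2.9667) = 1.7224
  s(W) = √(6.2667) = 2.5033

Step 3 — r_{ij} = s_{ij} / (s_i · s_j):
  r[U,U] = 1 (diagonal).
  r[U,V] = -1.6333 / (2.2286 · 1.7224) = -1.6333 / 3.8385 = -0.4255
  r[U,W] = 1.6667 / (2.2286 · 2.5033) = 1.6667 / 5.5789 = 0.2987
  r[V,V] = 1 (diagonal).
  r[V,W] = -1.1333 / (1.7224 · 2.5033) = -1.1333 / 4.3117 = -0.2628
  r[W,W] = 1 (diagonal).

R is symmetric with unit diagonal. Assembling:

R = [[1, -0.4255, 0.2987],
 [-0.4255, 1, -0.2628],
 [0.2987, -0.2628, 1]]
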